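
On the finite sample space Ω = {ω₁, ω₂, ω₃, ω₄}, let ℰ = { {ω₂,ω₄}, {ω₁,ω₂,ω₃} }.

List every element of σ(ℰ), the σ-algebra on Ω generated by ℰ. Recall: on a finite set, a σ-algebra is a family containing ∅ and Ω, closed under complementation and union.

|σ(ℰ)| = 8.  σ(ℰ) = { {}, {ω₂}, {ω₄}, {ω₁,ω₃}, {ω₂,ω₄}, {ω₁,ω₂,ω₃}, {ω₁,ω₃,ω₄}, Ω }

Check:
Start: ℰ ∪ {∅, Ω} = { {}, {ω₂,ω₄}, {ω₁,ω₂,ω₃}, Ω }.
Step 1: +2 →
  {ω₄}  = Ω∖{ω₁,ω₂,ω₃}
  {ω₁,ω₃}  = Ω∖{ω₂,ω₄}
  |family| = 6
Step 2 adds 1:
  {ω₁,ω₃,ω₄}  = {ω₁,ω₃} ∪ {ω₄}
  |family| = 7
Step 3 adds 1:
  {ω₂}  = Ω∖{ω₁,ω₃,ω₄}
  |family| = 8
Step 4: stable.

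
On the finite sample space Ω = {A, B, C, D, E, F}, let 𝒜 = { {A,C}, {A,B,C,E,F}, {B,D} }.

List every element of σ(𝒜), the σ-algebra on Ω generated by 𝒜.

Initial family (5 sets): { {}, {A,C}, {B,D}, {A,B,C,E,F}, Ω }.
Iteration 1: 4 new —
  {D}  = Ω∖{A,B,C,E,F}
  {A,B,C,D}  = {A,C} ∪ {B,D}
  {A,C,E,F}  = Ω∖{B,D}
  {B,D,E,F}  = Ω∖{A,C}
  |family| = 9
Iteration 2: 3 new —
  {E,F}  = Ω∖{A,B,C,D}
  {A,C,D}  = {A,C} ∪ {D}
  {A,C,D,E,F}  = {A,C,E,F} ∪ {D}
  |family| = 12
Iteration 3 adds 3:
  {B}  = Ω∖{A,C,D,E,F}
  {B,E,F}  = Ω∖{A,C,D}
  {D,E,F}  = {E,F} ∪ {D}
  |family| = 15
Iteration 4 (1 new):
  {A,B,C}  = Ω∖{D,E,F}
  |family| = 16
Iteration 5 adds nothing — fixpoint reached.

σ(𝒜) = { {}, {B}, {D}, {A,C}, {B,D}, {E,F}, {A,B,C}, {A,C,D}, {B,E,F}, {D,E,F}, {A,B,C,D}, {A,C,E,F}, {B,D,E,F}, {A,B,C,E,F}, {A,C,D,E,F}, Ω }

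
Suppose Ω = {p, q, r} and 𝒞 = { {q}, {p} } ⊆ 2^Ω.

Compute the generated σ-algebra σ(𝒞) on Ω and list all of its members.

Begin from { {}, {p}, {q}, Ω } (that is, 𝒞 plus ∅ and Ω).
Round 1: +3 →
  {p, q}  = {q} ∪ {p}
  {p, r}  = Ω∖{q}
  {q, r}  = Ω∖{p}
Round 2: 1 new —
  {r}  = Ω∖{p, q}
Round 3: stable.

|σ(𝒞)| = 8.  σ(𝒞) = { {}, {p}, {q}, {r}, {p, q}, {p, r}, {q, r}, Ω }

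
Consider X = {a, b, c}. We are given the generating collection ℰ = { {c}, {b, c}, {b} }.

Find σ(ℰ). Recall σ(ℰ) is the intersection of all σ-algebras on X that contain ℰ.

Answer: σ(ℰ) = { ∅, {a}, {b}, {c}, {a, b}, {a, c}, {b, c}, X }

Check:
Take S₀ = ℰ ∪ {∅, X} = { ∅, {b}, {c}, {b, c}, X }.
Pass 1 adds 3:
  {a}  = X∖{b, c}
  {a, b}  = X∖{c}
  {a, c}  = X∖{b}
  |family| = 8
Pass 2: no new sets; the family is a σ-algebra.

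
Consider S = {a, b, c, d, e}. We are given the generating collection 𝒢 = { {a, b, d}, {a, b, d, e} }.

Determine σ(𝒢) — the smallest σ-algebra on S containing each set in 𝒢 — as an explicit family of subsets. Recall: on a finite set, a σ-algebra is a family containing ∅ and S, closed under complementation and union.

Initial family (4 sets): { {}, {a, b, d}, {a, b, d, e}, S }.
Step 1. New:
  {c}  = S∖{a, b, d, e}
  {c, e}  = S∖{a, b, d}
Step 2 adds 1:
  {a, b, c, d}  = {c} ∪ {a, b, d}
Step 3 adds 1:
  {e}  = S∖{a, b, c, d}
Step 4: already closed under ᶜ and ∪.

|σ(𝒢)| = 8.  σ(𝒢) = { {}, {c}, {e}, {c, e}, {a, b, d}, {a, b, c, d}, {a, b, d, e}, S }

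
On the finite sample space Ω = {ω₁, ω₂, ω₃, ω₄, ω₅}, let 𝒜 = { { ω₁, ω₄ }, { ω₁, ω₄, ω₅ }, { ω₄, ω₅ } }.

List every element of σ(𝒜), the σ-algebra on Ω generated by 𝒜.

σ(𝒜) (16 sets): { {}, { ω₁ }, { ω₄ }, { ω₅ }, { ω₁, ω₄ }, { ω₁, ω₅ }, { ω₂, ω₃ }, { ω₄, ω₅ }, { ω₁, ω₂, ω₃ }, { ω₁, ω₄, ω₅ }, { ω₂, ω₃, ω₄ }, { ω₂, ω₃, ω₅ }, { ω₁, ω₂, ω₃, ω₄ }, { ω₁, ω₂, ω₃, ω₅ }, { ω₂, ω₃, ω₄, ω₅ }, Ω }

Derivation:
Take S₀ = 𝒜 ∪ {∅, Ω} = { {}, { ω₁, ω₄ }, { ω₄, ω₅ }, { ω₁, ω₄, ω₅ }, Ω }.
Pass 1: +3 →
  { ω₂, ω₃ }  = complement { ω₁, ω₄, ω₅ }
  { ω₁, ω₂, ω₃ }  = complement { ω₄, ω₅ }
  { ω₂, ω₃, ω₅ }  = complement { ω₁, ω₄ }
  (now 8)
Pass 2: 3 new —
  { ω₁, ω₂, ω₃, ω₄ }  = { ω₁, ω₄ } ∪ { ω₁, ω₂, ω₃ }
  { ω₁, ω₂, ω₃, ω₅ }  = { ω₂, ω₃, ω₅ } ∪ { ω₁, ω₂, ω₃ }
  { ω₂, ω₃, ω₄, ω₅ }  = { ω₄, ω₅ } ∪ { ω₂, ω₃, ω₅ }
  (now 11)
Pass 3: +3 →
  { ω₁ }  = complement { ω₂, ω₃, ω₄, ω₅ }
  { ω₄ }  = complement { ω₁, ω₂, ω₃, ω₅ }
  { ω₅ }  = complement { ω₁, ω₂, ω₃, ω₄ }
  (now 14)
Pass 4 adds 2:
  { ω₁, ω₅ }  = { ω₅ } ∪ { ω₁ }
  { ω₂, ω₃, ω₄ }  = { ω₂, ω₃ } ∪ { ω₄ }
  (now 16)
Pass 5: no new sets; the family is a σ-algebra.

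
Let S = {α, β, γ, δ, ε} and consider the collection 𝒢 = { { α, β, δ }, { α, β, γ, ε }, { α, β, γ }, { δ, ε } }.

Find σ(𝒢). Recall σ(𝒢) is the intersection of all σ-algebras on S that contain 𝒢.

Answer: σ(𝒢) = { ∅, { γ }, { δ }, { ε }, { α, β }, { γ, δ }, { γ, ε }, { δ, ε }, { α, β, γ }, { α, β, δ }, { α, β, ε }, { γ, δ, ε }, { α, β, γ, δ }, { α, β, γ, ε }, { α, β, δ, ε }, S }

Derivation:
Initial family (6 sets): { ∅, { δ, ε }, { α, β, γ }, { α, β, δ }, { α, β, γ, ε }, S }.
Step 1 (4 new):
  { δ }  = S∖{ α, β, γ, ε }
  { γ, ε }  = S∖{ α, β, δ }
  { α, β, γ, δ }  = { α, β, γ } ∪ { α, β, δ }
  { α, β, δ, ε }  = { δ, ε } ∪ { α, β, δ }
  (now 10)
Step 2: 3 new —
  { γ }  = S∖{ α, β, δ, ε }
  { ε }  = S∖{ α, β, γ, δ }
  { γ, δ, ε }  = { δ, ε } ∪ { γ, ε }
  (now 13)
Step 3 (2 new):
  { α, β }  = S∖{ γ, δ, ε }
  { γ, δ }  = { γ } ∪ { δ }
  (now 15)
Step 4: 1 new —
  { α, β, ε }  = S∖{ γ, δ }
  (now 16)
Step 5: no new sets; the family is a σ-algebra.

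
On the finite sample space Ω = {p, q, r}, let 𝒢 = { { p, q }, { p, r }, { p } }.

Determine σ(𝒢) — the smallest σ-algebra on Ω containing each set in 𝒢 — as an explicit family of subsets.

Seed the family with 𝒢 together with ∅ and Ω: { ∅, { p }, { p, q }, { p, r }, Ω }.
Iteration 1: +3 →
  { q }  = { p, r }ᶜ
  { r }  = { p, q }ᶜ
  { q, r }  = { p }ᶜ
Iteration 2: closed — nothing new.

σ(𝒢) = { ∅, { p }, { q }, { r }, { p, q }, { p, r }, { q, r }, Ω }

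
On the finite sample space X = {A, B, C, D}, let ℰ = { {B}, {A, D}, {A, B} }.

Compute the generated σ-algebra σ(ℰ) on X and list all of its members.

|σ(ℰ)| = 16.  σ(ℰ) = { {}, {A}, {B}, {C}, {D}, {A, B}, {A, C}, {A, D}, {B, C}, {B, D}, {C, D}, {A, B, C}, {A, B, D}, {A, C, D}, {B, C, D}, X }

Working:
Take S₀ = ℰ ∪ {∅, X} = { {}, {B}, {A, B}, {A, D}, X }.
Iteration 1. New:
  {B, C}  = X∖{A, D}
  {C, D}  = X∖{A, B}
  {A, B, D}  = {A, D} ∪ {A, B}
  {A, C, D}  = X∖{B}
  (now 9)
Iteration 2 adds 3:
  {C}  = X∖{A, B, D}
  {A, B, C}  = {A, B} ∪ {B, C}
  {B, C, D}  = {C, D} ∪ {B}
  (now 12)
Iteration 3 adds 2:
  {A}  = X∖{B, C, D}
  {D}  = X∖{A, B, C}
  (now 14)
Iteration 4 (2 new):
  {A, C}  = {C} ∪ {A}
  {B, D}  = {D} ∪ {B}
  (now 16)
Iteration 5: stable.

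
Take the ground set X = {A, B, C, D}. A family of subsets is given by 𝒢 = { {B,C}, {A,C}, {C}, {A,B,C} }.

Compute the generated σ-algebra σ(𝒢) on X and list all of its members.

Take S₀ = 𝒢 ∪ {∅, X} = { {}, {C}, {A,C}, {B,C}, {A,B,C}, X }.
Step 1 adds 4:
  {D}  = {A,B,C}ᶜ
  {A,D}  = {B,C}ᶜ
  {B,D}  = {A,C}ᶜ
  {A,B,D}  = {C}ᶜ
  — 10 sets.
Step 2: +3 →
  {C,D}  = {C} ∪ {D}
  {A,C,D}  = {C} ∪ {A,D}
  {B,C,D}  = {C} ∪ {B,D}
  — 13 sets.
Step 3. New:
  {A}  = {B,C,D}ᶜ
  {B}  = {A,C,D}ᶜ
  {A,B}  = {C,D}ᶜ
  — 16 sets.
Step 4: already closed under ᶜ and ∪.

Hence σ(𝒢) has 16 members: { {}, {A}, {B}, {C}, {D}, {A,B}, {A,C}, {A,D}, {B,C}, {B,D}, {C,D}, {A,B,C}, {A,B,D}, {A,C,D}, {B,C,D}, X }.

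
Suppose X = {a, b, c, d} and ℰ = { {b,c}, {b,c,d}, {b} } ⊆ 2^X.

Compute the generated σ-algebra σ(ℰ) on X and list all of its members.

Start: ℰ ∪ {∅, X} = { {}, {b}, {b,c}, {b,c,d}, X }.
Pass 1 adds 3:
  {a}  = complement {b,c,d}
  {a,d}  = complement {b,c}
  {a,c,d}  = complement {b}
  (now 8)
Pass 2: 3 new —
  {a,b}  = {b} ∪ {a}
  {a,b,c}  = {b,c} ∪ {a}
  {a,b,d}  = {b} ∪ {a,d}
  (now 11)
Pass 3 adds 3:
  {c}  = complement {a,b,d}
  {d}  = complement {a,b,c}
  {c,d}  = complement {a,b}
  (now 14)
Pass 4. New:
  {a,c}  = {c} ∪ {a}
  {b,d}  = {d} ∪ {b}
  (now 16)
Pass 5: no new sets; the family is a σ-algebra.

Hence σ(ℰ) has 16 members: { {}, {a}, {b}, {c}, {d}, {a,b}, {a,c}, {a,d}, {b,c}, {b,d}, {c,d}, {a,b,c}, {a,b,d}, {a,c,d}, {b,c,d}, X }.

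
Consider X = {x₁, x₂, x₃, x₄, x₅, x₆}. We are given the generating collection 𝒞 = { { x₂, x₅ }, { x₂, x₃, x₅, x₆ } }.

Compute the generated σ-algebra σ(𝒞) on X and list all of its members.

σ(𝒞) (8 sets): { {  }, { x₁, x₄ }, { x₂, x₅ }, { x₃, x₆ }, { x₁, x₂, x₄, x₅ }, { x₁, x₃, x₄, x₆ }, { x₂, x₃, x₅, x₆ }, X }

Derivation:
Initial family (4 sets): { {  }, { x₂, x₅ }, { x₂, x₃, x₅, x₆ }, X }.
Iteration 1 (2 new):
  { x₁, x₄ }  = ᶜ of { x₂, x₃, x₅, x₆ }
  { x₁, x₃, x₄, x₆ }  = ᶜ of { x₂, x₅ }
  — 6 sets.
Iteration 2: 1 new —
  { x₁, x₂, x₄, x₅ }  = { x₂, x₅ } ∪ { x₁, x₄ }
  — 7 sets.
Iteration 3 (1 new):
  { x₃, x₆ }  = ᶜ of { x₁, x₂, x₄, x₅ }
  — 8 sets.
Iteration 4: stable.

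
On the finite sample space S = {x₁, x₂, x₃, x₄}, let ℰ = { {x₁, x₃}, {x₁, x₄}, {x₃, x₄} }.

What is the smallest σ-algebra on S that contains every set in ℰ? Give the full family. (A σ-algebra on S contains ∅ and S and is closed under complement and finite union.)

Answer: σ(ℰ) = { ∅, {x₁}, {x₂}, {x₃}, {x₄}, {x₁, x₂}, {x₁, x₃}, {x₁, x₄}, {x₂, x₃}, {x₂, x₄}, {x₃, x₄}, {x₁, x₂, x₃}, {x₁, x₂, x₄}, {x₁, x₃, x₄}, {x₂, x₃, x₄}, S }

Derivation:
Initial family (5 sets): { ∅, {x₁, x₃}, {x₁, x₄}, {x₃, x₄}, S }.
Round 1: 4 new —
  {x₁, x₂}  = ᶜ of {x₃, x₄}
  {x₂, x₃}  = ᶜ of {x₁, x₄}
  {x₂, x₄}  = ᶜ of {x₁, x₃}
  {x₁, x₃, x₄}  = {x₃, x₄} ∪ {x₁, x₄}
  — 9 sets.
Round 2 (4 new):
  {x₂}  = ᶜ of {x₁, x₃, x₄}
  {x₁, x₂, x₃}  = {x₁, x₂} ∪ {x₂, x₃}
  {x₁, x₂, x₄}  = {x₁, x₂} ∪ {x₁, x₄}
  {x₂, x₃, x₄}  = {x₃, x₄} ∪ {x₂, x₃}
  — 13 sets.
Round 3: 3 new —
  {x₁}  = ᶜ of {x₂, x₃, x₄}
  {x₃}  = ᶜ of {x₁, x₂, x₄}
  {x₄}  = ᶜ of {x₁, x₂, x₃}
  — 16 sets.
Round 4: already closed under ᶜ and ∪.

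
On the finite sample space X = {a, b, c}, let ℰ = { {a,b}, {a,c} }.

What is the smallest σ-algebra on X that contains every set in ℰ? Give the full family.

Initial family (4 sets): { ∅, {a,b}, {a,c}, X }.
Iteration 1: 2 new —
  {b}  = {a,c}ᶜ
  {c}  = {a,b}ᶜ
  [6 total]
Iteration 2 (1 new):
  {b,c}  = {c} ∪ {b}
  [7 total]
Iteration 3: 1 new —
  {a}  = {b,c}ᶜ
  [8 total]
Iteration 4: closed — nothing new.

|σ(ℰ)| = 8.  σ(ℰ) = { ∅, {a}, {b}, {c}, {a,b}, {a,c}, {b,c}, X }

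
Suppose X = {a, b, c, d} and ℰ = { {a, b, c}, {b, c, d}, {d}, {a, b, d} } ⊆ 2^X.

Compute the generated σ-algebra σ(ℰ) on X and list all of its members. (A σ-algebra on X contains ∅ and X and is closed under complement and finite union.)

σ(ℰ) = { {}, {a}, {b}, {c}, {d}, {a, b}, {a, c}, {a, d}, {b, c}, {b, d}, {c, d}, {a, b, c}, {a, b, d}, {a, c, d}, {b, c, d}, X }

Trace:
Start: ℰ ∪ {∅, X} = { {}, {d}, {a, b, c}, {a, b, d}, {b, c, d}, X }.
Round 1. New:
  {a}  = {b, c, d}ᶜ
  {c}  = {a, b, d}ᶜ
  [8 total]
Round 2 adds 3:
  {a, c}  = {c} ∪ {a}
  {a, d}  = {d} ∪ {a}
  {c, d}  = {d} ∪ {c}
  [11 total]
Round 3: +4 →
  {a, b}  = {c, d}ᶜ
  {b, c}  = {a, d}ᶜ
  {b, d}  = {a, c}ᶜ
  {a, c, d}  = {c} ∪ {a, d}
  [15 total]
Round 4. New:
  {b}  = {a, c, d}ᶜ
  [16 total]
Round 5: closed — nothing new.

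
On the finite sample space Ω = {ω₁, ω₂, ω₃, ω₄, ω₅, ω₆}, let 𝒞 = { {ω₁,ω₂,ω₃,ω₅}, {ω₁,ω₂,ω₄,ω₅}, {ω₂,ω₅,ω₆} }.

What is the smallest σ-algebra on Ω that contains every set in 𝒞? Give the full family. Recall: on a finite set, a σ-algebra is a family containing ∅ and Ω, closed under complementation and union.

Begin from { ∅, {ω₂,ω₅,ω₆}, {ω₁,ω₂,ω₃,ω₅}, {ω₁,ω₂,ω₄,ω₅}, Ω } (that is, 𝒞 plus ∅ and Ω).
Iteration 1: 6 new —
  {ω₃,ω₆}  = ᶜ of {ω₁,ω₂,ω₄,ω₅}
  {ω₄,ω₆}  = ᶜ of {ω₁,ω₂,ω₃,ω₅}
  {ω₁,ω₃,ω₄}  = ᶜ of {ω₂,ω₅,ω₆}
  {ω₁,ω₂,ω₃,ω₄,ω₅}  = {ω₁,ω₂,ω₄,ω₅} ∪ {ω₁,ω₂,ω₃,ω₅}
  {ω₁,ω₂,ω₃,ω₅,ω₆}  = {ω₂,ω₅,ω₆} ∪ {ω₁,ω₂,ω₃,ω₅}
  {ω₁,ω₂,ω₄,ω₅,ω₆}  = {ω₂,ω₅,ω₆} ∪ {ω₁,ω₂,ω₄,ω₅}
  — 11 sets.
Iteration 2. New:
  {ω₃}  = ᶜ of {ω₁,ω₂,ω₄,ω₅,ω₆}
  {ω₄}  = ᶜ of {ω₁,ω₂,ω₃,ω₅,ω₆}
  {ω₆}  = ᶜ of {ω₁,ω₂,ω₃,ω₄,ω₅}
  {ω₃,ω₄,ω₆}  = {ω₃,ω₆} ∪ {ω₄,ω₆}
  {ω₁,ω₃,ω₄,ω₆}  = {ω₁,ω₃,ω₄} ∪ {ω₃,ω₆}
  {ω₂,ω₃,ω₅,ω₆}  = {ω₂,ω₅,ω₆} ∪ {ω₃,ω₆}
  {ω₂,ω₄,ω₅,ω₆}  = {ω₂,ω₅,ω₆} ∪ {ω₄,ω₆}
  — 18 sets.
Iteration 3: 6 new —
  {ω₁,ω₃}  = ᶜ of {ω₂,ω₄,ω₅,ω₆}
  {ω₁,ω₄}  = ᶜ of {ω₂,ω₃,ω₅,ω₆}
  {ω₂,ω₅}  = ᶜ of {ω₁,ω₃,ω₄,ω₆}
  {ω₃,ω₄}  = {ω₃} ∪ {ω₄}
  {ω₁,ω₂,ω₅}  = ᶜ of {ω₃,ω₄,ω₆}
  {ω₂,ω₃,ω₄,ω₅,ω₆}  = {ω₃} ∪ {ω₂,ω₄,ω₅,ω₆}
  — 24 sets.
Iteration 4 adds 7:
  {ω₁}  = ᶜ of {ω₂,ω₃,ω₄,ω₅,ω₆}
  {ω₁,ω₃,ω₆}  = {ω₆} ∪ {ω₁,ω₃}
  {ω₁,ω₄,ω₆}  = {ω₆} ∪ {ω₁,ω₄}
  {ω₂,ω₃,ω₅}  = {ω₂,ω₅} ∪ {ω₃}
  {ω₂,ω₄,ω₅}  = {ω₂,ω₅} ∪ {ω₄}
  {ω₁,ω₂,ω₅,ω₆}  = ᶜ of {ω₃,ω₄}
  {ω₂,ω₃,ω₄,ω₅}  = {ω₂,ω₅} ∪ {ω₃,ω₄}
  — 31 sets.
Iteration 5: +1 →
  {ω₁,ω₆}  = ᶜ of {ω₂,ω₃,ω₄,ω₅}
  — 32 sets.
Iteration 6: closed — nothing new.

Therefore σ(𝒞) = { ∅, {ω₁}, {ω₃}, {ω₄}, {ω₆}, {ω₁,ω₃}, {ω₁,ω₄}, {ω₁,ω₆}, {ω₂,ω₅}, {ω₃,ω₄}, {ω₃,ω₆}, {ω₄,ω₆}, {ω₁,ω₂,ω₅}, {ω₁,ω₃,ω₄}, {ω₁,ω₃,ω₆}, {ω₁,ω₄,ω₆}, {ω₂,ω₃,ω₅}, {ω₂,ω₄,ω₅}, {ω₂,ω₅,ω₆}, {ω₃,ω₄,ω₆}, {ω₁,ω₂,ω₃,ω₅}, {ω₁,ω₂,ω₄,ω₅}, {ω₁,ω₂,ω₅,ω₆}, {ω₁,ω₃,ω₄,ω₆}, {ω₂,ω₃,ω₄,ω₅}, {ω₂,ω₃,ω₅,ω₆}, {ω₂,ω₄,ω₅,ω₆}, {ω₁,ω₂,ω₃,ω₄,ω₅}, {ω₁,ω₂,ω₃,ω₅,ω₆}, {ω₁,ω₂,ω₄,ω₅,ω₆}, {ω₂,ω₃,ω₄,ω₅,ω₆}, Ω } (|σ(𝒞)| = 32).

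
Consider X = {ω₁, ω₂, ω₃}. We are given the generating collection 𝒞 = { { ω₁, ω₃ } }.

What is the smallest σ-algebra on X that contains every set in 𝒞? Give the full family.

|σ(𝒞)| = 4.  σ(𝒞) = { {  }, { ω₂ }, { ω₁, ω₃ }, X }

Check:
Begin from { {  }, { ω₁, ω₃ }, X } (that is, 𝒞 plus ∅ and X).
Iteration 1. New:
  { ω₂ }  = { ω₁, ω₃ }ᶜ
After Iteration 2 the family is unchanged; done.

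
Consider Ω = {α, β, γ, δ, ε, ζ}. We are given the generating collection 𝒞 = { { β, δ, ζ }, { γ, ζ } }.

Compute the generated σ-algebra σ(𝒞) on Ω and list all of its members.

σ(𝒞) = { {}, { γ }, { ζ }, { α, ε }, { β, δ }, { γ, ζ }, { α, γ, ε }, { α, ε, ζ }, { β, γ, δ }, { β, δ, ζ }, { α, β, δ, ε }, { α, γ, ε, ζ }, { β, γ, δ, ζ }, { α, β, γ, δ, ε }, { α, β, δ, ε, ζ }, Ω }

Derivation:
Seed the family with 𝒞 together with ∅ and Ω: { {}, { γ, ζ }, { β, δ, ζ }, Ω }.
Step 1. New:
  { α, γ, ε }  = Ω∖{ β, δ, ζ }
  { α, β, δ, ε }  = Ω∖{ γ, ζ }
  { β, γ, δ, ζ }  = { β, δ, ζ } ∪ { γ, ζ }
Step 2 (4 new):
  { α, ε }  = Ω∖{ β, γ, δ, ζ }
  { α, γ, ε, ζ }  = { γ, ζ } ∪ { α, γ, ε }
  { α, β, γ, δ, ε }  = { α, γ, ε } ∪ { α, β, δ, ε }
  { α, β, δ, ε, ζ }  = { β, δ, ζ } ∪ { α, β, δ, ε }
Step 3: +3 →
  { γ }  = Ω∖{ α, β, δ, ε, ζ }
  { ζ }  = Ω∖{ α, β, γ, δ, ε }
  { β, δ }  = Ω∖{ α, γ, ε, ζ }
Step 4 (2 new):
  { α, ε, ζ }  = { α, ε } ∪ { ζ }
  { β, γ, δ }  = { γ } ∪ { β, δ }
Step 5: stable.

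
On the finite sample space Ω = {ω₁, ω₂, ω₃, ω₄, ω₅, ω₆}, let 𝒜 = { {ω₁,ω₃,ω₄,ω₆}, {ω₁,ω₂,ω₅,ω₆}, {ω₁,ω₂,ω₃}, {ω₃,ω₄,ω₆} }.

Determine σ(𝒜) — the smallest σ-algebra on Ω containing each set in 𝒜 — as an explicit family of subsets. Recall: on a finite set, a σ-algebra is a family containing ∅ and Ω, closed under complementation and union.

σ(𝒜) = { {}, {ω₁}, {ω₂}, {ω₃}, {ω₄}, {ω₅}, {ω₆}, {ω₁,ω₂}, {ω₁,ω₃}, {ω₁,ω₄}, {ω₁,ω₅}, {ω₁,ω₆}, {ω₂,ω₃}, {ω₂,ω₄}, {ω₂,ω₅}, {ω₂,ω₆}, {ω₃,ω₄}, {ω₃,ω₅}, {ω₃,ω₆}, {ω₄,ω₅}, {ω₄,ω₆}, {ω₅,ω₆}, {ω₁,ω₂,ω₃}, {ω₁,ω₂,ω₄}, {ω₁,ω₂,ω₅}, {ω₁,ω₂,ω₆}, {ω₁,ω₃,ω₄}, {ω₁,ω₃,ω₅}, {ω₁,ω₃,ω₆}, {ω₁,ω₄,ω₅}, {ω₁,ω₄,ω₆}, {ω₁,ω₅,ω₆}, {ω₂,ω₃,ω₄}, {ω₂,ω₃,ω₅}, {ω₂,ω₃,ω₆}, {ω₂,ω₄,ω₅}, {ω₂,ω₄,ω₆}, {ω₂,ω₅,ω₆}, {ω₃,ω₄,ω₅}, {ω₃,ω₄,ω₆}, {ω₃,ω₅,ω₆}, {ω₄,ω₅,ω₆}, {ω₁,ω₂,ω₃,ω₄}, {ω₁,ω₂,ω₃,ω₅}, {ω₁,ω₂,ω₃,ω₆}, {ω₁,ω₂,ω₄,ω₅}, {ω₁,ω₂,ω₄,ω₆}, {ω₁,ω₂,ω₅,ω₆}, {ω₁,ω₃,ω₄,ω₅}, {ω₁,ω₃,ω₄,ω₆}, {ω₁,ω₃,ω₅,ω₆}, {ω₁,ω₄,ω₅,ω₆}, {ω₂,ω₃,ω₄,ω₅}, {ω₂,ω₃,ω₄,ω₆}, {ω₂,ω₃,ω₅,ω₆}, {ω₂,ω₄,ω₅,ω₆}, {ω₃,ω₄,ω₅,ω₆}, {ω₁,ω₂,ω₃,ω₄,ω₅}, {ω₁,ω₂,ω₃,ω₄,ω₆}, {ω₁,ω₂,ω₃,ω₅,ω₆}, {ω₁,ω₂,ω₄,ω₅,ω₆}, {ω₁,ω₃,ω₄,ω₅,ω₆}, {ω₂,ω₃,ω₄,ω₅,ω₆}, Ω }

Check:
Take S₀ = 𝒜 ∪ {∅, Ω} = { {}, {ω₁,ω₂,ω₃}, {ω₃,ω₄,ω₆}, {ω₁,ω₂,ω₅,ω₆}, {ω₁,ω₃,ω₄,ω₆}, Ω }.
Pass 1 (6 new):
  {ω₂,ω₅}  = ᶜ of {ω₁,ω₃,ω₄,ω₆}
  {ω₃,ω₄}  = ᶜ of {ω₁,ω₂,ω₅,ω₆}
  {ω₁,ω₂,ω₅}  = ᶜ of {ω₃,ω₄,ω₆}
  {ω₄,ω₅,ω₆}  = ᶜ of {ω₁,ω₂,ω₃}
  {ω₁,ω₂,ω₃,ω₄,ω₆}  = {ω₁,ω₂,ω₃} ∪ {ω₁,ω₃,ω₄,ω₆}
  {ω₁,ω₂,ω₃,ω₅,ω₆}  = {ω₁,ω₂,ω₃} ∪ {ω₁,ω₂,ω₅,ω₆}
  [12 total]
Pass 2: 11 new —
  {ω₄}  = ᶜ of {ω₁,ω₂,ω₃,ω₅,ω₆}
  {ω₅}  = ᶜ of {ω₁,ω₂,ω₃,ω₄,ω₆}
  {ω₁,ω₂,ω₃,ω₄}  = {ω₃,ω₄} ∪ {ω₁,ω₂,ω₃}
  {ω₁,ω₂,ω₃,ω₅}  = {ω₂,ω₅} ∪ {ω₁,ω₂,ω₃}
  {ω₂,ω₃,ω₄,ω₅}  = {ω₂,ω₅} ∪ {ω₃,ω₄}
  {ω₂,ω₄,ω₅,ω₆}  = {ω₂,ω₅} ∪ {ω₄,ω₅,ω₆}
  {ω₃,ω₄,ω₅,ω₆}  = {ω₃,ω₄} ∪ {ω₄,ω₅,ω₆}
  {ω₁,ω₂,ω₃,ω₄,ω₅}  = {ω₃,ω₄} ∪ {ω₁,ω₂,ω₅}
  {ω₁,ω₂,ω₄,ω₅,ω₆}  = {ω₁,ω₂,ω₅} ∪ {ω₄,ω₅,ω₆}
  {ω₁,ω₃,ω₄,ω₅,ω₆}  = {ω₁,ω₃,ω₄,ω₆} ∪ {ω₄,ω₅,ω₆}
  {ω₂,ω₃,ω₄,ω₅,ω₆}  = {ω₂,ω₅} ∪ {ω₃,ω₄,ω₆}
  [23 total]
Pass 3. New:
  {ω₁}  = ᶜ of {ω₂,ω₃,ω₄,ω₅,ω₆}
  {ω₂}  = ᶜ of {ω₁,ω₃,ω₄,ω₅,ω₆}
  {ω₃}  = ᶜ of {ω₁,ω₂,ω₄,ω₅,ω₆}
  {ω₆}  = ᶜ of {ω₁,ω₂,ω₃,ω₄,ω₅}
  {ω₁,ω₂}  = ᶜ of {ω₃,ω₄,ω₅,ω₆}
  {ω₁,ω₃}  = ᶜ of {ω₂,ω₄,ω₅,ω₆}
  {ω₁,ω₆}  = ᶜ of {ω₂,ω₃,ω₄,ω₅}
  {ω₄,ω₅}  = {ω₅} ∪ {ω₄}
  {ω₄,ω₆}  = ᶜ of {ω₁,ω₂,ω₃,ω₅}
  {ω₅,ω₆}  = ᶜ of {ω₁,ω₂,ω₃,ω₄}
  {ω₂,ω₄,ω₅}  = {ω₂,ω₅} ∪ {ω₄}
  {ω₃,ω₄,ω₅}  = {ω₃,ω₄} ∪ {ω₅}
  {ω₁,ω₂,ω₄,ω₅}  = {ω₁,ω₂,ω₅} ∪ {ω₄}
  [36 total]
Pass 4. New:
  {ω₁,ω₄}  = {ω₁} ∪ {ω₄}
  {ω₁,ω₅}  = {ω₁} ∪ {ω₅}
  {ω₂,ω₃}  = {ω₂} ∪ {ω₃}
  {ω₂,ω₄}  = {ω₂} ∪ {ω₄}
  {ω₂,ω₆}  = {ω₂} ∪ {ω₆}
  {ω₃,ω₅}  = {ω₅} ∪ {ω₃}
  {ω₃,ω₆}  = ᶜ of {ω₁,ω₂,ω₄,ω₅}
  {ω₁,ω₂,ω₄}  = {ω₁,ω₂} ∪ {ω₄}
  {ω₁,ω₂,ω₆}  = ᶜ of {ω₃,ω₄,ω₅}
  {ω₁,ω₃,ω₄}  = {ω₃,ω₄} ∪ {ω₁}
  {ω₁,ω₃,ω₅}  = {ω₅} ∪ {ω₁,ω₃}
  {ω₁,ω₃,ω₆}  = ᶜ of {ω₂,ω₄,ω₅}
  {ω₁,ω₄,ω₅}  = {ω₁} ∪ {ω₄,ω₅}
  {ω₁,ω₄,ω₆}  = {ω₁} ∪ {ω₄,ω₆}
  {ω₁,ω₅,ω₆}  = {ω₅,ω₆} ∪ {ω₁}
  {ω₂,ω₃,ω₄}  = {ω₃,ω₄} ∪ {ω₂}
  {ω₂,ω₃,ω₅}  = {ω₂,ω₅} ∪ {ω₃}
  {ω₂,ω₄,ω₆}  = {ω₂} ∪ {ω₄,ω₆}
  {ω₂,ω₅,ω₆}  = {ω₂,ω₅} ∪ {ω₅,ω₆}
  {ω₃,ω₅,ω₆}  = {ω₅,ω₆} ∪ {ω₃}
  {ω₁,ω₂,ω₃,ω₆}  = ᶜ of {ω₄,ω₅}
  {ω₁,ω₂,ω₄,ω₆}  = {ω₁,ω₂} ∪ {ω₄,ω₆}
  {ω₁,ω₃,ω₄,ω₅}  = {ω₃,ω₄,ω₅} ∪ {ω₁}
  {ω₁,ω₃,ω₅,ω₆}  = {ω₅,ω₆} ∪ {ω₁,ω₃}
  {ω₁,ω₄,ω₅,ω₆}  = {ω₁} ∪ {ω₄,ω₅,ω₆}
  {ω₂,ω₃,ω₄,ω₆}  = {ω₂} ∪ {ω₃,ω₄,ω₆}
  [62 total]
Pass 5 (2 new):
  {ω₂,ω₃,ω₆}  = ᶜ of {ω₁,ω₄,ω₅}
  {ω₂,ω₃,ω₅,ω₆}  = ᶜ of {ω₁,ω₄}
  [64 total]
Pass 6: no new sets; the family is a σ-algebra.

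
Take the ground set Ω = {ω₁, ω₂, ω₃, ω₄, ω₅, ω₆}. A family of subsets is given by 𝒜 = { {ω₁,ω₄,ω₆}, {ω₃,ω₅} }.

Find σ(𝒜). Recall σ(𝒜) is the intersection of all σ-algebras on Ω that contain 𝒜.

Initial family (4 sets): { {}, {ω₃,ω₅}, {ω₁,ω₄,ω₆}, Ω }.
Round 1 adds 3:
  {ω₂,ω₃,ω₅}  = Ω∖{ω₁,ω₄,ω₆}
  {ω₁,ω₂,ω₄,ω₆}  = Ω∖{ω₃,ω₅}
  {ω₁,ω₃,ω₄,ω₅,ω₆}  = {ω₃,ω₅} ∪ {ω₁,ω₄,ω₆}
Round 2 (1 new):
  {ω₂}  = Ω∖{ω₁,ω₃,ω₄,ω₅,ω₆}
After Round 3 the family is unchanged; done.

σ(𝒜) = { {}, {ω₂}, {ω₃,ω₅}, {ω₁,ω₄,ω₆}, {ω₂,ω₃,ω₅}, {ω₁,ω₂,ω₄,ω₆}, {ω₁,ω₃,ω₄,ω₅,ω₆}, Ω }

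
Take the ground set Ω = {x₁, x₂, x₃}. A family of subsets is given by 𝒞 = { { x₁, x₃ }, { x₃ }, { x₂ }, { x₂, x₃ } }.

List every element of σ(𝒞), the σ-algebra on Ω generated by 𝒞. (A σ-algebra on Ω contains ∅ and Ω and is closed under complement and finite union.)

σ(𝒞) = { {}, { x₁ }, { x₂ }, { x₃ }, { x₁, x₂ }, { x₁, x₃ }, { x₂, x₃ }, Ω }

Derivation:
Initial family (6 sets): { {}, { x₂ }, { x₃ }, { x₁, x₃ }, { x₂, x₃ }, Ω }.
Iteration 1 adds 2:
  { x₁ }  = { x₂, x₃ }ᶜ
  { x₁, x₂ }  = { x₃ }ᶜ
  [8 total]
Iteration 2 adds nothing — fixpoint reached.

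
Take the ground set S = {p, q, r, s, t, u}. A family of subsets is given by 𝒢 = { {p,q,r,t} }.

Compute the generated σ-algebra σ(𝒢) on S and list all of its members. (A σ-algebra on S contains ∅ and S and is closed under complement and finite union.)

σ(𝒢) = { {}, {s,u}, {p,q,r,t}, S }

Derivation:
Initial family (3 sets): { {}, {p,q,r,t}, S }.
Pass 1: +1 →
  {s,u}  = complement {p,q,r,t}
  (now 4)
Pass 2: no new sets; the family is a σ-algebra.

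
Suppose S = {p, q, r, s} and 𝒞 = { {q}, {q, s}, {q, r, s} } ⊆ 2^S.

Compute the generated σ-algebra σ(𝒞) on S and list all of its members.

Start: 𝒞 ∪ {∅, S} = { ∅, {q}, {q, s}, {q, r, s}, S }.
Iteration 1 adds 3:
  {p}  = ᶜ of {q, r, s}
  {p, r}  = ᶜ of {q, s}
  {p, r, s}  = ᶜ of {q}
  |family| = 8
Iteration 2 (3 new):
  {p, q}  = {q} ∪ {p}
  {p, q, r}  = {q} ∪ {p, r}
  {p, q, s}  = {q, s} ∪ {p}
  |family| = 11
Iteration 3. New:
  {r}  = ᶜ of {p, q, s}
  {s}  = ᶜ of {p, q, r}
  {r, s}  = ᶜ of {p, q}
  |family| = 14
Iteration 4 adds 2:
  {p, s}  = {s} ∪ {p}
  {q, r}  = {r} ∪ {q}
  |family| = 16
Iteration 5: no new sets; the family is a σ-algebra.

|σ(𝒞)| = 16.  σ(𝒞) = { ∅, {p}, {q}, {r}, {s}, {p, q}, {p, r}, {p, s}, {q, r}, {q, s}, {r, s}, {p, q, r}, {p, q, s}, {p, r, s}, {q, r, s}, S }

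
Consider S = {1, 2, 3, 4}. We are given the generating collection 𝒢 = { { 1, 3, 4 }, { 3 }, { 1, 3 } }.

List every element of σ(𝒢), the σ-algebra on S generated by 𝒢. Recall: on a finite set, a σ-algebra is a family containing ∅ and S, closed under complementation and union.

Initial family (5 sets): { {  }, { 3 }, { 1, 3 }, { 1, 3, 4 }, S }.
Iteration 1. New:
  { 2 }  = { 1, 3, 4 }ᶜ
  { 2, 4 }  = { 1, 3 }ᶜ
  { 1, 2, 4 }  = { 3 }ᶜ
  |family| = 8
Iteration 2 (3 new):
  { 2, 3 }  = { 3 } ∪ { 2 }
  { 1, 2, 3 }  = { 2 } ∪ { 1, 3 }
  { 2, 3, 4 }  = { 3 } ∪ { 2, 4 }
  |family| = 11
Iteration 3 (3 new):
  { 1 }  = { 2, 3, 4 }ᶜ
  { 4 }  = { 1, 2, 3 }ᶜ
  { 1, 4 }  = { 2, 3 }ᶜ
  |family| = 14
Iteration 4 adds 2:
  { 1, 2 }  = { 2 } ∪ { 1 }
  { 3, 4 }  = { 3 } ∪ { 4 }
  |family| = 16
After Iteration 5 the family is unchanged; done.

Hence σ(𝒢) has 16 members: { {  }, { 1 }, { 2 }, { 3 }, { 4 }, { 1, 2 }, { 1, 3 }, { 1, 4 }, { 2, 3 }, { 2, 4 }, { 3, 4 }, { 1, 2, 3 }, { 1, 2, 4 }, { 1, 3, 4 }, { 2, 3, 4 }, S }.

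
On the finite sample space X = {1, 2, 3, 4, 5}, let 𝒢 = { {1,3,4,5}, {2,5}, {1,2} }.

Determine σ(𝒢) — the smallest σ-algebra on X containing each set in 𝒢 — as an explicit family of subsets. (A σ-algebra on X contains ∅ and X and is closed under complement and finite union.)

Seed the family with 𝒢 together with ∅ and X: { {}, {1,2}, {2,5}, {1,3,4,5}, X }.
Iteration 1 (4 new):
  {2}  = {1,3,4,5}ᶜ
  {1,2,5}  = {2,5} ∪ {1,2}
  {1,3,4}  = {2,5}ᶜ
  {3,4,5}  = {1,2}ᶜ
Iteration 2 (3 new):
  {3,4}  = {1,2,5}ᶜ
  {1,2,3,4}  = {1,2} ∪ {1,3,4}
  {2,3,4,5}  = {2,5} ∪ {3,4,5}
Iteration 3 (3 new):
  {1}  = {2,3,4,5}ᶜ
  {5}  = {1,2,3,4}ᶜ
  {2,3,4}  = {3,4} ∪ {2}
Iteration 4. New:
  {1,5}  = {2,3,4}ᶜ
Iteration 5: already closed under ᶜ and ∪.

Therefore σ(𝒢) = { {}, {1}, {2}, {5}, {1,2}, {1,5}, {2,5}, {3,4}, {1,2,5}, {1,3,4}, {2,3,4}, {3,4,5}, {1,2,3,4}, {1,3,4,5}, {2,3,4,5}, X } (|σ(𝒢)| = 16).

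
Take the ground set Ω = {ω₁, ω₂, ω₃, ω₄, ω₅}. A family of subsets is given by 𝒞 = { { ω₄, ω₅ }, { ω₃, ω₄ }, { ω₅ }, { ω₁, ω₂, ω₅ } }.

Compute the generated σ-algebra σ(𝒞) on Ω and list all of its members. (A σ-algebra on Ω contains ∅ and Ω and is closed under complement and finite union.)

σ(𝒞) = { {  }, { ω₃ }, { ω₄ }, { ω₅ }, { ω₁, ω₂ }, { ω₃, ω₄ }, { ω₃, ω₅ }, { ω₄, ω₅ }, { ω₁, ω₂, ω₃ }, { ω₁, ω₂, ω₄ }, { ω₁, ω₂, ω₅ }, { ω₃, ω₄, ω₅ }, { ω₁, ω₂, ω₃, ω₄ }, { ω₁, ω₂, ω₃, ω₅ }, { ω₁, ω₂, ω₄, ω₅ }, Ω }

Derivation:
Begin from { {  }, { ω₅ }, { ω₃, ω₄ }, { ω₄, ω₅ }, { ω₁, ω₂, ω₅ }, Ω } (that is, 𝒞 plus ∅ and Ω).
Iteration 1: +4 →
  { ω₁, ω₂, ω₃ }  = ᶜ of { ω₄, ω₅ }
  { ω₃, ω₄, ω₅ }  = { ω₄, ω₅ } ∪ { ω₃, ω₄ }
  { ω₁, ω₂, ω₃, ω₄ }  = ᶜ of { ω₅ }
  { ω₁, ω₂, ω₄, ω₅ }  = { ω₄, ω₅ } ∪ { ω₁, ω₂, ω₅ }
  — 10 sets.
Iteration 2. New:
  { ω₃ }  = ᶜ of { ω₁, ω₂, ω₄, ω₅ }
  { ω₁, ω₂ }  = ᶜ of { ω₃, ω₄, ω₅ }
  { ω₁, ω₂, ω₃, ω₅ }  = { ω₁, ω₂, ω₃ } ∪ { ω₅ }
  — 13 sets.
Iteration 3 adds 2:
  { ω₄ }  = ᶜ of { ω₁, ω₂, ω₃, ω₅ }
  { ω₃, ω₅ }  = { ω₃ } ∪ { ω₅ }
  — 15 sets.
Iteration 4: 1 new —
  { ω₁, ω₂, ω₄ }  = ᶜ of { ω₃, ω₅ }
  — 16 sets.
Iteration 5: no new sets; the family is a σ-algebra.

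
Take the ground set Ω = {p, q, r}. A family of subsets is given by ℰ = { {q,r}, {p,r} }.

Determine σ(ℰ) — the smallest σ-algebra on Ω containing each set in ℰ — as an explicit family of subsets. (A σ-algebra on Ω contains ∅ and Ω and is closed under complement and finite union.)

Start: ℰ ∪ {∅, Ω} = { {}, {p,r}, {q,r}, Ω }.
Iteration 1. New:
  {p}  = ᶜ of {q,r}
  {q}  = ᶜ of {p,r}
Iteration 2: 1 new —
  {p,q}  = {q} ∪ {p}
Iteration 3 (1 new):
  {r}  = ᶜ of {p,q}
Iteration 4: stable.

Hence σ(ℰ) has 8 members: { {}, {p}, {q}, {r}, {p,q}, {p,r}, {q,r}, Ω }.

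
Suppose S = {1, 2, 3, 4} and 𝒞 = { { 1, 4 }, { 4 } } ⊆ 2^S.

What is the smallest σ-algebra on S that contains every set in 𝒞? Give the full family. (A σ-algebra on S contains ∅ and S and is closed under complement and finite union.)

|σ(𝒞)| = 8.  σ(𝒞) = { ∅, { 1 }, { 4 }, { 1, 4 }, { 2, 3 }, { 1, 2, 3 }, { 2, 3, 4 }, S }

Check:
Seed the family with 𝒞 together with ∅ and S: { ∅, { 4 }, { 1, 4 }, S }.
Pass 1. New:
  { 2, 3 }  = { 1, 4 }ᶜ
  { 1, 2, 3 }  = { 4 }ᶜ
  [6 total]
Pass 2 adds 1:
  { 2, 3, 4 }  = { 2, 3 } ∪ { 4 }
  [7 total]
Pass 3 (1 new):
  { 1 }  = { 2, 3, 4 }ᶜ
  [8 total]
After Pass 4 the family is unchanged; done.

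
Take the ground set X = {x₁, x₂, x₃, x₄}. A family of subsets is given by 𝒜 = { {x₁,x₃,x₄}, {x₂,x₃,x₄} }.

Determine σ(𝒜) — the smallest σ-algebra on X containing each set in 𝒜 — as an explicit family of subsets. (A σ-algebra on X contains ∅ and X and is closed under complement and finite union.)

σ(𝒜) = { {}, {x₁}, {x₂}, {x₁,x₂}, {x₃,x₄}, {x₁,x₃,x₄}, {x₂,x₃,x₄}, X }

Derivation:
Seed the family with 𝒜 together with ∅ and X: { {}, {x₁,x₃,x₄}, {x₂,x₃,x₄}, X }.
Pass 1. New:
  {x₁}  = {x₂,x₃,x₄}ᶜ
  {x₂}  = {x₁,x₃,x₄}ᶜ
  |family| = 6
Pass 2. New:
  {x₁,x₂}  = {x₂} ∪ {x₁}
  |family| = 7
Pass 3. New:
  {x₃,x₄}  = {x₁,x₂}ᶜ
  |family| = 8
Pass 4: no new sets; the family is a σ-algebra.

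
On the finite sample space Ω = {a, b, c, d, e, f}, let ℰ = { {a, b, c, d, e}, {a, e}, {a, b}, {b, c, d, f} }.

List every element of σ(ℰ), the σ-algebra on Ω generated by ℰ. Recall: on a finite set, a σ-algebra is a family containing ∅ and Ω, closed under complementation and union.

σ(ℰ) = { {}, {a}, {b}, {e}, {f}, {a, b}, {a, e}, {a, f}, {b, e}, {b, f}, {c, d}, {e, f}, {a, b, e}, {a, b, f}, {a, c, d}, {a, e, f}, {b, c, d}, {b, e, f}, {c, d, e}, {c, d, f}, {a, b, c, d}, {a, b, e, f}, {a, c, d, e}, {a, c, d, f}, {b, c, d, e}, {b, c, d, f}, {c, d, e, f}, {a, b, c, d, e}, {a, b, c, d, f}, {a, c, d, e, f}, {b, c, d, e, f}, Ω }

Trace:
Initial family (6 sets): { {}, {a, b}, {a, e}, {b, c, d, f}, {a, b, c, d, e}, Ω }.
Iteration 1: 4 new —
  {f}  = complement {a, b, c, d, e}
  {a, b, e}  = {a, b} ∪ {a, e}
  {c, d, e, f}  = complement {a, b}
  {a, b, c, d, f}  = {a, b} ∪ {b, c, d, f}
  |family| = 10
Iteration 2. New:
  {e}  = complement {a, b, c, d, f}
  {a, b, f}  = {a, b} ∪ {f}
  {a, e, f}  = {f} ∪ {a, e}
  {c, d, f}  = complement {a, b, e}
  {a, b, e, f}  = {f} ∪ {a, b, e}
  {a, c, d, e, f}  = {c, d, e, f} ∪ {a, e}
  {b, c, d, e, f}  = {c, d, e, f} ∪ {b, c, d, f}
  |family| = 17
Iteration 3: +6 →
  {a}  = complement {b, c, d, e, f}
  {b}  = complement {a, c, d, e, f}
  {c, d}  = complement {a, b, e, f}
  {e, f}  = {f} ∪ {e}
  {b, c, d}  = complement {a, e, f}
  {c, d, e}  = complement {a, b, f}
  |family| = 23
Iteration 4 (9 new):
  {a, f}  = {f} ∪ {a}
  {b, e}  = {b} ∪ {e}
  {b, f}  = {b} ∪ {f}
  {a, c, d}  = {c, d} ∪ {a}
  {b, e, f}  = {e, f} ∪ {b}
  {a, b, c, d}  = complement {e, f}
  {a, c, d, e}  = {c, d, e} ∪ {a, e}
  {a, c, d, f}  = {c, d, f} ∪ {a}
  {b, c, d, e}  = {c, d, e} ∪ {b, c, d}
  |family| = 32
Iteration 5: stable.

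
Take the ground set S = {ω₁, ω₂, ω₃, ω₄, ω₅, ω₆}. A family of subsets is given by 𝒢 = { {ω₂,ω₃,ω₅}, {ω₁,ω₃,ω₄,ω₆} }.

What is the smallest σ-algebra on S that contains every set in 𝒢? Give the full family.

Begin from { {}, {ω₂,ω₃,ω₅}, {ω₁,ω₃,ω₄,ω₆}, S } (that is, 𝒢 plus ∅ and S).
Step 1 (2 new):
  {ω₂,ω₅}  = complement {ω₁,ω₃,ω₄,ω₆}
  {ω₁,ω₄,ω₆}  = complement {ω₂,ω₃,ω₅}
Step 2: +1 →
  {ω₁,ω₂,ω₄,ω₅,ω₆}  = {ω₂,ω₅} ∪ {ω₁,ω₄,ω₆}
Step 3 (1 new):
  {ω₃}  = complement {ω₁,ω₂,ω₄,ω₅,ω₆}
Step 4: already closed under ᶜ and ∪.

Therefore σ(𝒢) = { {}, {ω₃}, {ω₂,ω₅}, {ω₁,ω₄,ω₆}, {ω₂,ω₃,ω₅}, {ω₁,ω₃,ω₄,ω₆}, {ω₁,ω₂,ω₄,ω₅,ω₆}, S } (|σ(𝒢)| = 8).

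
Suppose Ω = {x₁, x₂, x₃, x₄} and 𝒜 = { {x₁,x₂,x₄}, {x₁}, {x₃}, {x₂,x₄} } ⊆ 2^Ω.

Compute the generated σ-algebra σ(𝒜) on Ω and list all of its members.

Initial family (6 sets): { {}, {x₁}, {x₃}, {x₂,x₄}, {x₁,x₂,x₄}, Ω }.
Pass 1. New:
  {x₁,x₃}  = Ω∖{x₂,x₄}
  {x₂,x₃,x₄}  = Ω∖{x₁}
  [8 total]
Pass 2: already closed under ᶜ and ∪.

σ(𝒜) = { {}, {x₁}, {x₃}, {x₁,x₃}, {x₂,x₄}, {x₁,x₂,x₄}, {x₂,x₃,x₄}, Ω }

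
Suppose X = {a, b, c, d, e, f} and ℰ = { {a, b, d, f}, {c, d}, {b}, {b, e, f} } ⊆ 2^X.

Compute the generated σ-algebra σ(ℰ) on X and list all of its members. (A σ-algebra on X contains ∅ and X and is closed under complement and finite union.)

Take S₀ = ℰ ∪ {∅, X} = { {}, {b}, {c, d}, {b, e, f}, {a, b, d, f}, X }.
Iteration 1: 8 new —
  {c, e}  = complement {a, b, d, f}
  {a, c, d}  = complement {b, e, f}
  {b, c, d}  = {c, d} ∪ {b}
  {a, b, e, f}  = complement {c, d}
  {a, b, c, d, f}  = {c, d} ∪ {a, b, d, f}
  {a, b, d, e, f}  = {a, b, d, f} ∪ {b, e, f}
  {a, c, d, e, f}  = complement {b}
  {b, c, d, e, f}  = {c, d} ∪ {b, e, f}
  — 14 sets.
Iteration 2 (11 new):
  {a}  = complement {b, c, d, e, f}
  {c}  = complement {a, b, d, e, f}
  {e}  = complement {a, b, c, d, f}
  {a, e, f}  = complement {b, c, d}
  {b, c, e}  = {b} ∪ {c, e}
  {c, d, e}  = {c, d} ∪ {c, e}
  {a, b, c, d}  = {b, c, d} ∪ {a, c, d}
  {a, c, d, e}  = {a, c, d} ∪ {c, e}
  {b, c, d, e}  = {b, c, d} ∪ {c, e}
  {b, c, e, f}  = {b, e, f} ∪ {c, e}
  {a, b, c, e, f}  = {c, e} ∪ {a, b, e, f}
  — 25 sets.
Iteration 3 adds 16:
  {d}  = complement {a, b, c, e, f}
  {a, b}  = {b} ∪ {a}
  {a, c}  = {c} ∪ {a}
  {a, d}  = complement {b, c, e, f}
  {a, e}  = {e} ∪ {a}
  {a, f}  = complement {b, c, d, e}
  {b, c}  = {b} ∪ {c}
  {b, e}  = {b} ∪ {e}
  {b, f}  = complement {a, c, d, e}
  {e, f}  = complement {a, b, c, d}
  {a, b, f}  = complement {c, d, e}
  {a, c, e}  = {c, e} ∪ {a}
  {a, d, f}  = complement {b, c, e}
  {a, b, c, e}  = {b, c, e} ∪ {a}
  {a, c, e, f}  = {a, e, f} ∪ {c, e}
  {a, b, c, d, e}  = {c, d, e} ∪ {a, b, c, d}
  — 41 sets.
Iteration 4 (21 new):
  {f}  = complement {a, b, c, d, e}
  {b, d}  = complement {a, c, e, f}
  {d, e}  = {d} ∪ {e}
  {d, f}  = complement {a, b, c, e}
  {a, b, c}  = {b} ∪ {a, c}
  {a, b, d}  = {b} ∪ {a, d}
  {a, b, e}  = {b} ∪ {a, e}
  {a, c, f}  = {a, f} ∪ {a, c}
  {a, d, e}  = {d} ∪ {a, e}
  {b, c, f}  = {b, f} ∪ {c}
  {b, d, e}  = {d} ∪ {b, e}
  {b, d, f}  = complement {a, c, e}
  {c, e, f}  = {c, e} ∪ {e, f}
  {d, e, f}  = {d} ∪ {e, f}
  {a, b, c, f}  = {a, f} ∪ {b, c}
  {a, b, d, e}  = {b, e} ∪ {a, d}
  {a, c, d, f}  = complement {b, e}
  {a, d, e, f}  = complement {b, c}
  {b, c, d, f}  = complement {a, e}
  {b, d, e, f}  = complement {a, c}
  {c, d, e, f}  = complement {a, b}
  — 62 sets.
Iteration 5: 2 new —
  {c, f}  = complement {a, b, d, e}
  {c, d, f}  = complement {a, b, e}
  — 64 sets.
Iteration 6: no new sets; the family is a σ-algebra.

|σ(ℰ)| = 64.  σ(ℰ) = { {}, {a}, {b}, {c}, {d}, {e}, {f}, {a, b}, {a, c}, {a, d}, {a, e}, {a, f}, {b, c}, {b, d}, {b, e}, {b, f}, {c, d}, {c, e}, {c, f}, {d, e}, {d, f}, {e, f}, {a, b, c}, {a, b, d}, {a, b, e}, {a, b, f}, {a, c, d}, {a, c, e}, {a, c, f}, {a, d, e}, {a, d, f}, {a, e, f}, {b, c, d}, {b, c, e}, {b, c, f}, {b, d, e}, {b, d, f}, {b, e, f}, {c, d, e}, {c, d, f}, {c, e, f}, {d, e, f}, {a, b, c, d}, {a, b, c, e}, {a, b, c, f}, {a, b, d, e}, {a, b, d, f}, {a, b, e, f}, {a, c, d, e}, {a, c, d, f}, {a, c, e, f}, {a, d, e, f}, {b, c, d, e}, {b, c, d, f}, {b, c, e, f}, {b, d, e, f}, {c, d, e, f}, {a, b, c, d, e}, {a, b, c, d, f}, {a, b, c, e, f}, {a, b, d, e, f}, {a, c, d, e, f}, {b, c, d, e, f}, X }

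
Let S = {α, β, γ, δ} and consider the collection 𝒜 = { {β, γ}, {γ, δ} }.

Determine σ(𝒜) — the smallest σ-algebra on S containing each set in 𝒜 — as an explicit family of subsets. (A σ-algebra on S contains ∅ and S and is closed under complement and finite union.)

Begin from { ∅, {β, γ}, {γ, δ}, S } (that is, 𝒜 plus ∅ and S).
Pass 1. New:
  {α, β}  = ᶜ of {γ, δ}
  {α, δ}  = ᶜ of {β, γ}
  {β, γ, δ}  = {γ, δ} ∪ {β, γ}
  — 7 sets.
Pass 2: 4 new —
  {α}  = ᶜ of {β, γ, δ}
  {α, β, γ}  = {β, γ} ∪ {α, β}
  {α, β, δ}  = {α, δ} ∪ {α, β}
  {α, γ, δ}  = {γ, δ} ∪ {α, δ}
  — 11 sets.
Pass 3. New:
  {β}  = ᶜ of {α, γ, δ}
  {γ}  = ᶜ of {α, β, δ}
  {δ}  = ᶜ of {α, β, γ}
  — 14 sets.
Pass 4 adds 2:
  {α, γ}  = {γ} ∪ {α}
  {β, δ}  = {δ} ∪ {β}
  — 16 sets.
Pass 5: closed — nothing new.

|σ(𝒜)| = 16.  σ(𝒜) = { ∅, {α}, {β}, {γ}, {δ}, {α, β}, {α, γ}, {α, δ}, {β, γ}, {β, δ}, {γ, δ}, {α, β, γ}, {α, β, δ}, {α, γ, δ}, {β, γ, δ}, S }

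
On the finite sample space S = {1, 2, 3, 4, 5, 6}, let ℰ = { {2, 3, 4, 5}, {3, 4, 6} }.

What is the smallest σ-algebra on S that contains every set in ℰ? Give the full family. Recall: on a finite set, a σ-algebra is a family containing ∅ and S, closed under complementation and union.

σ(ℰ) (16 sets): { {}, {1}, {6}, {1, 6}, {2, 5}, {3, 4}, {1, 2, 5}, {1, 3, 4}, {2, 5, 6}, {3, 4, 6}, {1, 2, 5, 6}, {1, 3, 4, 6}, {2, 3, 4, 5}, {1, 2, 3, 4, 5}, {2, 3, 4, 5, 6}, S }

Working:
Start: ℰ ∪ {∅, S} = { {}, {3, 4, 6}, {2, 3, 4, 5}, S }.
Iteration 1. New:
  {1, 6}  = ᶜ of {2, 3, 4, 5}
  {1, 2, 5}  = ᶜ of {3, 4, 6}
  {2, 3, 4, 5, 6}  = {3, 4, 6} ∪ {2, 3, 4, 5}
  — 7 sets.
Iteration 2. New:
  {1}  = ᶜ of {2, 3, 4, 5, 6}
  {1, 2, 5, 6}  = {1, 2, 5} ∪ {1, 6}
  {1, 3, 4, 6}  = {1, 6} ∪ {3, 4, 6}
  {1, 2, 3, 4, 5}  = {1, 2, 5} ∪ {2, 3, 4, 5}
  — 11 sets.
Iteration 3 adds 3:
  {6}  = ᶜ of {1, 2, 3, 4, 5}
  {2, 5}  = ᶜ of {1, 3, 4, 6}
  {3, 4}  = ᶜ of {1, 2, 5, 6}
  — 14 sets.
Iteration 4 adds 2:
  {1, 3, 4}  = {3, 4} ∪ {1}
  {2, 5, 6}  = {2, 5} ∪ {6}
  — 16 sets.
Iteration 5 adds nothing — fixpoint reached.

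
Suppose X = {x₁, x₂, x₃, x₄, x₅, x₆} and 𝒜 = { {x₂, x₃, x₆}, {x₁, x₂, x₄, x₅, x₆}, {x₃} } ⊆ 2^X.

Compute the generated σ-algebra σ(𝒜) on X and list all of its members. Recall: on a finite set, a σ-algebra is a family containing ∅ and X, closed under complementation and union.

Start: 𝒜 ∪ {∅, X} = { {}, {x₃}, {x₂, x₃, x₆}, {x₁, x₂, x₄, x₅, x₆}, X }.
Iteration 1. New:
  {x₁, x₄, x₅}  = complement {x₂, x₃, x₆}
  — 6 sets.
Iteration 2 adds 1:
  {x₁, x₃, x₄, x₅}  = {x₃} ∪ {x₁, x₄, x₅}
  — 7 sets.
Iteration 3: +1 →
  {x₂, x₆}  = complement {x₁, x₃, x₄, x₅}
  — 8 sets.
Iteration 4 adds nothing — fixpoint reached.

Therefore σ(𝒜) = { {}, {x₃}, {x₂, x₆}, {x₁, x₄, x₅}, {x₂, x₃, x₆}, {x₁, x₃, x₄, x₅}, {x₁, x₂, x₄, x₅, x₆}, X } (|σ(𝒜)| = 8).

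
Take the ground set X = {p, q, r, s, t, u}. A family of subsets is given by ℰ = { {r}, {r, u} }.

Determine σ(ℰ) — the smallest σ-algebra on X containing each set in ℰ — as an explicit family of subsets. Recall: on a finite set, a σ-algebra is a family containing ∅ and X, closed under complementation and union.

Take S₀ = ℰ ∪ {∅, X} = { {}, {r}, {r, u}, X }.
Iteration 1: 2 new —
  {p, q, s, t}  = X∖{r, u}
  {p, q, s, t, u}  = X∖{r}
  (now 6)
Iteration 2 adds 1:
  {p, q, r, s, t}  = {r} ∪ {p, q, s, t}
  (now 7)
Iteration 3: +1 →
  {u}  = X∖{p, q, r, s, t}
  (now 8)
Iteration 4: stable.

Hence σ(ℰ) has 8 members: { {}, {r}, {u}, {r, u}, {p, q, s, t}, {p, q, r, s, t}, {p, q, s, t, u}, X }.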